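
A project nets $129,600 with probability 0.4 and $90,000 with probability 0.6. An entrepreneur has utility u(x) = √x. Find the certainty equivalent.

$104,976

E[u] = 0.4·√129600 + 0.6·√90000 = 0.4·360 + 0.6·300 = 324
CE = (324)² = 104976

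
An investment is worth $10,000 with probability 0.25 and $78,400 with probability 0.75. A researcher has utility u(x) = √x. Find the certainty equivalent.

E[u] = 0.25·√10000 + 0.75·√78400 = 0.25·100 + 0.75·280 = 235
CE = (235)² = 55225

$55,225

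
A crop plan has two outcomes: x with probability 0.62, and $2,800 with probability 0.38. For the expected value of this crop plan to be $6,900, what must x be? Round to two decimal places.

0.62·x + 0.38·2800 = 6900
0.62·x = 6900 − 1064 = 5836
x = 5836 / 0.62 = 9412.9032

x = $9,412.90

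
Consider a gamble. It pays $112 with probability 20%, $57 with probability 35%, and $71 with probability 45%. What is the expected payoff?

$74.30

EV = 0.2 × 112 + 0.35 × 57 + 0.45 × 71 = 22.4 + 19.95 + 31.95 = 74.3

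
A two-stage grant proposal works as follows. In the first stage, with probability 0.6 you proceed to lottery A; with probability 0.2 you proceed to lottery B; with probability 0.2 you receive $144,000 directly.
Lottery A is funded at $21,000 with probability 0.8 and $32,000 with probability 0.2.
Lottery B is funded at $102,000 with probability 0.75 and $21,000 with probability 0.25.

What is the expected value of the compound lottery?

EV(A) = 0.8 × 21000 + 0.2 × 32000 = 16800 + 6400 = 23200
EV(B) = 0.75 × 102000 + 0.25 × 21000 = 76500 + 5250 = 81750
Branch C: 144000 (certain)
Overall = 0.6 × 23200 + 0.2 × 81750 + 0.2 × 144000 = 13920 + 16350 + 28800 = 59070

$59,070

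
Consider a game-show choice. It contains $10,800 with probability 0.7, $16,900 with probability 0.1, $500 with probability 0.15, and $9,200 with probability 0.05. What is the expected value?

EV = 0.7 × 10800 + 0.1 × 16900 + 0.15 × 500 + 0.05 × 9200 = 7560 + 1690 + 75 + 460 = 9785

$9,785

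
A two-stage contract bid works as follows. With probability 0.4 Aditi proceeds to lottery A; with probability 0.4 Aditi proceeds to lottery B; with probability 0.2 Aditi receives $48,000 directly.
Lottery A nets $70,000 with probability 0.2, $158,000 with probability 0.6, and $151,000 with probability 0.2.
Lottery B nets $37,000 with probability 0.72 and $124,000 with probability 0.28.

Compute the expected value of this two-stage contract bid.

$89,744

EV(A) = 0.2 × 70000 + 0.6 × 158000 + 0.2 × 151000 = 14000 + 94800 + 30200 = 139000
EV(B) = 0.72 × 37000 + 0.28 × 124000 = 26640 + 34720 = 61360
Branch C: 48000 (certain)
Overall = 0.4 × 139000 + 0.4 × 61360 + 0.2 × 48000 = 55600 + 24544 + 9600 = 89744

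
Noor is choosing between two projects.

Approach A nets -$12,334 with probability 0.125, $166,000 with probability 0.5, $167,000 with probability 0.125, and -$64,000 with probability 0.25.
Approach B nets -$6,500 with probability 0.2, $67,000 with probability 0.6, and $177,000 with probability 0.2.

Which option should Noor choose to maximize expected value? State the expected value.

Approach A ($86,333.25)

Approach A = 0.125 × (-12334) + 0.5 × 166000 + 0.125 × 167000 + 0.25 × (-64000) = -1541.75 + 83000 + 20875 − 16000 = 86333.25
Approach B = 0.2 × (-6500) + 0.6 × 67000 + 0.2 × 177000 = -1300 + 40200 + 35400 = 74300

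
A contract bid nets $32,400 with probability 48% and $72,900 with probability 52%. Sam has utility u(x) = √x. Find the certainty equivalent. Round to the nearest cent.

E[u] = 0.48·√32400 + 0.52·√72900 = 0.48·180 + 0.52·270 = 226.8
CE = (226.8)² = 51438.24

$51,438.24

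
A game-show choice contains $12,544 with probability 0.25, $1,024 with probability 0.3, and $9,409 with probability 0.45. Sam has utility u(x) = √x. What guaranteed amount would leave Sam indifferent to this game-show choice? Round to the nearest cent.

E[u] = 0.25·√12544 + 0.3·√1024 + 0.45·√9409 = 0.25·112 + 0.3·32 + 0.45·97 = 81.25
CE = (81.25)² = 6601.5625

$6,601.56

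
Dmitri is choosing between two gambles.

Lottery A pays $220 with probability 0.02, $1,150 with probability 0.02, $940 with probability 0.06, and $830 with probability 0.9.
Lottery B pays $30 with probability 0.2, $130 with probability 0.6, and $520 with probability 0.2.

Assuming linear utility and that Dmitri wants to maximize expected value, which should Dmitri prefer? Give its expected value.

Lottery A ($830.80)

Lottery A = 0.02 × 220 + 0.02 × 1150 + 0.06 × 940 + 0.9 × 830 = 4.4 + 23 + 56.4 + 747 = 830.8
Lottery B = 0.2 × 30 + 0.6 × 130 + 0.2 × 520 = 6 + 78 + 104 = 188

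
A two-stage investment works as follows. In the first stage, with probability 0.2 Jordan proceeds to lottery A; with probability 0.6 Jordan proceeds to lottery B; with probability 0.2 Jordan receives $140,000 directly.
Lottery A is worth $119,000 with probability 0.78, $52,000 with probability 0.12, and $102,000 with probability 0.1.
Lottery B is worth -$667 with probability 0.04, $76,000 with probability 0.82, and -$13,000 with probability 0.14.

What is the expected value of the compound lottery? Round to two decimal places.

$86,135.99

EV(A) = 0.78 × 119000 + 0.12 × 52000 + 0.1 × 102000 = 92820 + 6240 + 10200 = 109260
EV(B) = 0.04 × (-667) + 0.82 × 76000 + 0.14 × (-13000) = -26.68 + 62320 − 1820 = 60473.32
Branch C: 140000 (certain)
Overall = 0.2 × 109260 + 0.6 × 60473.32 + 0.2 × 140000 = 21852 + 36283.992 + 28000 = 86135.992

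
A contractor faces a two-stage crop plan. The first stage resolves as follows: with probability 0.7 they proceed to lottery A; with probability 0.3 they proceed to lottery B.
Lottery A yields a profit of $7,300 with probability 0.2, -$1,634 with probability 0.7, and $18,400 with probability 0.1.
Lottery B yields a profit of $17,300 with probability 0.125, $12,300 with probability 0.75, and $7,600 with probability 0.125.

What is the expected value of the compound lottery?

$5,210.59

EV(A) = 0.2 × 7300 + 0.7 × (-1634) + 0.1 × 18400 = 1460 − 1143.8 + 1840 = 2156.2
EV(B) = 0.125 × 17300 + 0.75 × 12300 + 0.125 × 7600 = 2162.5 + 9225 + 950 = 12337.5
Overall = 0.7 × 2156.2 + 0.3 × 12337.5 = 1509.34 + 3701.25 = 5210.59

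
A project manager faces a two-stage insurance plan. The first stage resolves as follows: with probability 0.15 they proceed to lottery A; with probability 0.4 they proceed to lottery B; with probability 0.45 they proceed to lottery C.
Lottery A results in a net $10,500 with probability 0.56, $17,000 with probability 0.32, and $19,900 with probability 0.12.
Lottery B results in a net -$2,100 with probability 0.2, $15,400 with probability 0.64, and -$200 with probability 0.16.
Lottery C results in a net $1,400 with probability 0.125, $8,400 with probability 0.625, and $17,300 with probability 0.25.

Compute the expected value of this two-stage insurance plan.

$10,205.30

EV(A) = 0.56 × 10500 + 0.32 × 17000 + 0.12 × 19900 = 5880 + 5440 + 2388 = 13708
EV(B) = 0.2 × (-2100) + 0.64 × 15400 + 0.16 × (-200) = -420 + 9856 − 32 = 9404
EV(C) = 0.125 × 1400 + 0.625 × 8400 + 0.25 × 17300 = 175 + 5250 + 4325 = 9750
Overall = 0.15 × 13708 + 0.4 × 9404 + 0.45 × 9750 = 2056.2 + 3761.6 + 4387.5 = 10205.3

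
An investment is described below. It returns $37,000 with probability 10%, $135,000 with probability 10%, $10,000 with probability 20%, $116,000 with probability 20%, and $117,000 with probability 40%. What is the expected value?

EV = 0.1 × 37000 + 0.1 × 135000 + 0.2 × 10000 + 0.2 × 116000 + 0.4 × 117000 = 3700 + 13500 + 2000 + 23200 + 46800 = 89200

$89,200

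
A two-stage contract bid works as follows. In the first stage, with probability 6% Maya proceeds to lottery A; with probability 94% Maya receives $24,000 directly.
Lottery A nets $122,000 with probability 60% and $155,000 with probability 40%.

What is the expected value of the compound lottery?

$30,672

EV(A) = 0.6 × 122000 + 0.4 × 155000 = 73200 + 62000 = 135200
Branch B: 24000 (certain)
Overall = 0.06 × 135200 + 0.94 × 24000 = 8112 + 22560 = 30672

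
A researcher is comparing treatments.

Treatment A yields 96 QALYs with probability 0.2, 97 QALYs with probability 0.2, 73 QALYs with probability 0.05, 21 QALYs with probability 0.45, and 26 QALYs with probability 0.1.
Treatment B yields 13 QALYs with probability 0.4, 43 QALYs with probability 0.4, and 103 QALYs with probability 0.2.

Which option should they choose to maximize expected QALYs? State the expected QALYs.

Treatment A = 0.2 × 96 + 0.2 × 97 + 0.05 × 73 + 0.45 × 21 + 0.1 × 26 = 19.2 + 19.4 + 3.65 + 9.45 + 2.6 = 54.3
Treatment B = 0.4 × 13 + 0.4 × 43 + 0.2 × 103 = 5.2 + 17.2 + 20.6 = 43

Treatment A (54.3 QALYs)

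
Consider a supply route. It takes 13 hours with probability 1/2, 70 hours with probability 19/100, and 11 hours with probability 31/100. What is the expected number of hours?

23.21 hours

EV = 1/2 × 13 + 19/100 × 70 + 31/100 × 11 = 6.5 + 13.3 + 3.41 = 23.21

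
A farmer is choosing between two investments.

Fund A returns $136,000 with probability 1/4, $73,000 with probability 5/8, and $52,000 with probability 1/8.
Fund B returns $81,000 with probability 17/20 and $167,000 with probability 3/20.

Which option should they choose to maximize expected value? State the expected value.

Fund B ($93,900)

Fund A = 1/4 × 136000 + 5/8 × 73000 + 1/8 × 52000 = 34000 + 45625 + 6500 = 86125
Fund B = 17/20 × 81000 + 3/20 × 167000 = 68850 + 25050 = 93900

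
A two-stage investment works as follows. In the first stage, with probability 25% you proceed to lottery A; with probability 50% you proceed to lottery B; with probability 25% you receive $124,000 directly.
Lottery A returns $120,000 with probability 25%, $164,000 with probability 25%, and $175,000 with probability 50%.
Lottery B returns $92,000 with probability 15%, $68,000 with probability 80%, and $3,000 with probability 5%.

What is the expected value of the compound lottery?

EV(A) = 0.25 × 120000 + 0.25 × 164000 + 0.5 × 175000 = 30000 + 41000 + 87500 = 158500
EV(B) = 0.15 × 92000 + 0.8 × 68000 + 0.05 × 3000 = 13800 + 54400 + 150 = 68350
Branch C: 124000 (certain)
Overall = 0.25 × 158500 + 0.5 × 68350 + 0.25 × 124000 = 39625 + 34175 + 31000 = 104800

$104,800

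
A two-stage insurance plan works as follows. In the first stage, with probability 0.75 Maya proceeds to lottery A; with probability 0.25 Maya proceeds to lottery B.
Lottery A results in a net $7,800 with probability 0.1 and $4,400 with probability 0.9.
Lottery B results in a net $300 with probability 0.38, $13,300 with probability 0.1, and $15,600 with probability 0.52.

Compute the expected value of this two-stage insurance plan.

$5,944

EV(A) = 0.1 × 7800 + 0.9 × 4400 = 780 + 3960 = 4740
EV(B) = 0.38 × 300 + 0.1 × 13300 + 0.52 × 15600 = 114 + 1330 + 8112 = 9556
Overall = 0.75 × 4740 + 0.25 × 9556 = 3555 + 2389 = 5944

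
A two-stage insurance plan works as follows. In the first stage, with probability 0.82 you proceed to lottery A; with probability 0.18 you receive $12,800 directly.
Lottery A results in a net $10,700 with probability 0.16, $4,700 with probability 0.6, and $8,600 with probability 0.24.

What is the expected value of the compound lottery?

EV(A) = 0.16 × 10700 + 0.6 × 4700 + 0.24 × 8600 = 1712 + 2820 + 2064 = 6596
Branch B: 12800 (certain)
Overall = 0.82 × 6596 + 0.18 × 12800 = 5408.72 + 2304 = 7712.72

$7,712.72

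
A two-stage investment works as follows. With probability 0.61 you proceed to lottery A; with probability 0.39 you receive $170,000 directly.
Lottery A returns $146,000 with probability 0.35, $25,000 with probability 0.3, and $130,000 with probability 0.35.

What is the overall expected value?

EV(A) = 0.35 × 146000 + 0.3 × 25000 + 0.35 × 130000 = 51100 + 7500 + 45500 = 104100
Branch B: 170000 (certain)
Overall = 0.61 × 104100 + 0.39 × 170000 = 63501 + 66300 = 129801

$129,801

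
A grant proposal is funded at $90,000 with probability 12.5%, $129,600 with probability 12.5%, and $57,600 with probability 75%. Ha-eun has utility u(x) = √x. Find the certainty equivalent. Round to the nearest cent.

E[u] = 0.125·√90000 + 0.125·√129600 + 0.75·√57600 = 0.125·300 + 0.125·360 + 0.75·240 = 262.5
CE = (262.5)² = 68906.25

$68,906.25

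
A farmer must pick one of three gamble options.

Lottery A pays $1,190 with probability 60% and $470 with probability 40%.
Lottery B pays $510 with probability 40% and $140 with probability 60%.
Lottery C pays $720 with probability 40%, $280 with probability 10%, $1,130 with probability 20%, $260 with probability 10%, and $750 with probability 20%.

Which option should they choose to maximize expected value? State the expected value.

Lottery A = 0.6 × 1190 + 0.4 × 470 = 714 + 188 = 902
Lottery B = 0.4 × 510 + 0.6 × 140 = 204 + 84 = 288
Lottery C = 0.4 × 720 + 0.1 × 280 + 0.2 × 1130 + 0.1 × 260 + 0.2 × 750 = 288 + 28 + 226 + 26 + 150 = 718

Lottery A ($902)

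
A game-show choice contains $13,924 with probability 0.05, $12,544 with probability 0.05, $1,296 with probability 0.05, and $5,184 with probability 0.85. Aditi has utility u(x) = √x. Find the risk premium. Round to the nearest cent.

$244.35

E[u] = 0.05·√13924 + 0.05·√12544 + 0.05·√1296 + 0.85·√5184 = 0.05·118 + 0.05·112 + 0.05·36 + 0.85·72 = 74.5
CE = (74.5)² = 5550.25
Risk premium = EV − CE = 5794.6 − 5550.25 = 244.35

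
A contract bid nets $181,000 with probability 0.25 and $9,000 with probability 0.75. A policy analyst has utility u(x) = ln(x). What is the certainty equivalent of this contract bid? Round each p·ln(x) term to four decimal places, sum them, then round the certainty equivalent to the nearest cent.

E[u] = 0.25·ln(181000) + 0.75·ln(9000) = 3.0266 + 6.8287 = 9.8553
CE = e^9.8553 ≈ 19059.10

$19,059.10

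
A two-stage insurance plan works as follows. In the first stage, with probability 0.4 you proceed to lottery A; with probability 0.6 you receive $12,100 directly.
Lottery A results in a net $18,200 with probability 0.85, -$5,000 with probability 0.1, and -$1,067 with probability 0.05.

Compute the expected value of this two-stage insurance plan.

$13,226.66

EV(A) = 0.85 × 18200 + 0.1 × (-5000) + 0.05 × (-1067) = 15470 − 500 − 53.35 = 14916.65
Branch B: 12100 (certain)
Overall = 0.4 × 14916.65 + 0.6 × 12100 = 5966.66 + 7260 = 13226.66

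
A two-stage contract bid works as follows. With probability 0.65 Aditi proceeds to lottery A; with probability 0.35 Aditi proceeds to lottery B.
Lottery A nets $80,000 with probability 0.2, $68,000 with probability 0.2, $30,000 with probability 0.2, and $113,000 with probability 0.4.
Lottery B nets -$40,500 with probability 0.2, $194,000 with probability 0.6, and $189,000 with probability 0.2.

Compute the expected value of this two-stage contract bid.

$103,655

EV(A) = 0.2 × 80000 + 0.2 × 68000 + 0.2 × 30000 + 0.4 × 113000 = 16000 + 13600 + 6000 + 45200 = 80800
EV(B) = 0.2 × (-40500) + 0.6 × 194000 + 0.2 × 189000 = -8100 + 116400 + 37800 = 146100
Overall = 0.65 × 80800 + 0.35 × 146100 = 52520 + 51135 = 103655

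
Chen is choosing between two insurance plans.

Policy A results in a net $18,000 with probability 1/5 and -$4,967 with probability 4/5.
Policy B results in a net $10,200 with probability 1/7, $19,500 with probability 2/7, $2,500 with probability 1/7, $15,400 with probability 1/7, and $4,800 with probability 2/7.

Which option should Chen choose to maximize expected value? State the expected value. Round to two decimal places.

Policy B ($10,957.14)

Policy A = 1/5 × 18000 + 4/5 × (-4967) = 3600 − 3973.6 = -373.6
Policy B = 1/7 × 10200 + 2/7 × 19500 + 1/7 × 2500 + 1/7 × 15400 + 2/7 × 4800 = 1457.1429 + 5571.4286 + 357.1429 + 2200 + 1371.4286 = 10957.1429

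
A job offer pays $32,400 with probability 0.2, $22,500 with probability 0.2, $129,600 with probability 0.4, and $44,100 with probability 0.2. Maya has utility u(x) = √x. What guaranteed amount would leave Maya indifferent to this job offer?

$63,504

E[u] = 0.2·√32400 + 0.2·√22500 + 0.4·√129600 + 0.2·√44100 = 0.2·180 + 0.2·150 + 0.4·360 + 0.2·210 = 252
CE = (252)² = 63504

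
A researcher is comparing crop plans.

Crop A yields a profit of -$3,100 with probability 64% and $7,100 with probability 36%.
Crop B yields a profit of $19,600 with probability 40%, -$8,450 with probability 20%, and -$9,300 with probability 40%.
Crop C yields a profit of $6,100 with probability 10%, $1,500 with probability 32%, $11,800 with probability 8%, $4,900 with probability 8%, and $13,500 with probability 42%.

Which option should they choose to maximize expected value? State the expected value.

Crop A = 0.64 × (-3100) + 0.36 × 7100 = -1984 + 2556 = 572
Crop B = 0.4 × 19600 + 0.2 × (-8450) + 0.4 × (-9300) = 7840 − 1690 − 3720 = 2430
Crop C = 0.1 × 6100 + 0.32 × 1500 + 0.08 × 11800 + 0.08 × 4900 + 0.42 × 13500 = 610 + 480 + 944 + 392 + 5670 = 8096

Crop C ($8,096)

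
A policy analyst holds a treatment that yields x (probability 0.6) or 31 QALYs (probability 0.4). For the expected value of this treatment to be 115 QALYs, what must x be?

x = 171 QALYs

0.6·x + 0.4·31 = 115
0.6·x = 115 − 12.4 = 102.6
x = 102.6 / 0.6 = 171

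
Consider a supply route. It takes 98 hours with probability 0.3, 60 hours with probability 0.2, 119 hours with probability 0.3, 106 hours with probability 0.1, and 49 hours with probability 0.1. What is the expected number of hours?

EV = 0.3 × 98 + 0.2 × 60 + 0.3 × 119 + 0.1 × 106 + 0.1 × 49 = 29.4 + 12 + 35.7 + 10.6 + 4.9 = 92.6

92.6 hours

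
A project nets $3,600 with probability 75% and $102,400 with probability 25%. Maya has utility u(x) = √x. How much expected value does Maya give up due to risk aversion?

$12,675

E[u] = 0.75·√3600 + 0.25·√102400 = 0.75·60 + 0.25·320 = 125
CE = (125)² = 15625
Risk premium = EV − CE = 28300 − 15625 = 12675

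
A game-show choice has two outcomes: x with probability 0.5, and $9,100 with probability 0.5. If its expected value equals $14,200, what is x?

x = $19,300

0.5·x + 0.5·9100 = 14200
0.5·x = 14200 − 4550 = 9650
x = 9650 / 0.5 = 19300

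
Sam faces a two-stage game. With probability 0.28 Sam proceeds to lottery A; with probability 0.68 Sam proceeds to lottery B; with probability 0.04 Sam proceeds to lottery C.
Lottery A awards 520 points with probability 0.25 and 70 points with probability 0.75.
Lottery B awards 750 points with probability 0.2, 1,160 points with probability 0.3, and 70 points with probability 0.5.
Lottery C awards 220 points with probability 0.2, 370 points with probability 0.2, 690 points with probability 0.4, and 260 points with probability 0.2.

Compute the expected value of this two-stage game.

EV(A) = 0.25 × 520 + 0.75 × 70 = 130 + 52.5 = 182.5
EV(B) = 0.2 × 750 + 0.3 × 1160 + 0.5 × 70 = 150 + 348 + 35 = 533
EV(C) = 0.2 × 220 + 0.2 × 370 + 0.4 × 690 + 0.2 × 260 = 44 + 74 + 276 + 52 = 446
Overall = 0.28 × 182.5 + 0.68 × 533 + 0.04 × 446 = 51.1 + 362.44 + 17.84 = 431.38

431.38 points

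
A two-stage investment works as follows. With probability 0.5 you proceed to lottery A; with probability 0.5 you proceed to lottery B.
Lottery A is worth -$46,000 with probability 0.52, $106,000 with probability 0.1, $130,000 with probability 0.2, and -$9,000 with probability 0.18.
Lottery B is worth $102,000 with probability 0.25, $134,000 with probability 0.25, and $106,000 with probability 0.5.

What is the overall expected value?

EV(A) = 0.52 × (-46000) + 0.1 × 106000 + 0.2 × 130000 + 0.18 × (-9000) = -23920 + 10600 + 26000 − 1620 = 11060
EV(B) = 0.25 × 102000 + 0.25 × 134000 + 0.5 × 106000 = 25500 + 33500 + 53000 = 112000
Overall = 0.5 × 11060 + 0.5 × 112000 = 5530 + 56000 = 61530

$61,530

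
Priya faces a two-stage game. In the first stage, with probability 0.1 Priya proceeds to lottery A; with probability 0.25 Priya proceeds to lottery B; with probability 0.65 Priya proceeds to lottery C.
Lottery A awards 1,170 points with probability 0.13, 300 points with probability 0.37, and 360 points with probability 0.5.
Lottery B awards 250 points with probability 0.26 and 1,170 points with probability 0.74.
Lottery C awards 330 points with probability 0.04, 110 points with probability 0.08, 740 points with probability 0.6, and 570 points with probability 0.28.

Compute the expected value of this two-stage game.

683.65 points

EV(A) = 0.13 × 1170 + 0.37 × 300 + 0.5 × 360 = 152.1 + 111 + 180 = 443.1
EV(B) = 0.26 × 250 + 0.74 × 1170 = 65 + 865.8 = 930.8
EV(C) = 0.04 × 330 + 0.08 × 110 + 0.6 × 740 + 0.28 × 570 = 13.2 + 8.8 + 444 + 159.6 = 625.6
Overall = 0.1 × 443.1 + 0.25 × 930.8 + 0.65 × 625.6 = 44.31 + 232.7 + 406.64 = 683.65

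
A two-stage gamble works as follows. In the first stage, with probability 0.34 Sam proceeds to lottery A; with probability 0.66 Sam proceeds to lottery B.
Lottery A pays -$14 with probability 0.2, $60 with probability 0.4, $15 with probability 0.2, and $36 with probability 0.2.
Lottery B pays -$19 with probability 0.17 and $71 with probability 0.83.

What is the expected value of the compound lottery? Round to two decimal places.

EV(A) = 0.2 × (-14) + 0.4 × 60 + 0.2 × 15 + 0.2 × 36 = -2.8 + 24 + 3 + 7.2 = 31.4
EV(B) = 0.17 × (-19) + 0.83 × 71 = -3.23 + 58.93 = 55.7
Overall = 0.34 × 31.4 + 0.66 × 55.7 = 10.676 + 36.762 = 47.438

$47.44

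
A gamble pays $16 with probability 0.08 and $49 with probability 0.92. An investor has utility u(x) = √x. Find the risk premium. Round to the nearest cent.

E[u] = 0.08·√16 + 0.92·√49 = 0.08·4 + 0.92·7 = 6.76
CE = (6.76)² = 45.6976
Risk premium = EV − CE = 46.36 − 45.6976 = 0.6624

$0.66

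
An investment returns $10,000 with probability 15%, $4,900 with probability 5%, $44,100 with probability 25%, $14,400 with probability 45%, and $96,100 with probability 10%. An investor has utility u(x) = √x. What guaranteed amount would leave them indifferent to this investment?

E[u] = 0.15·√10000 + 0.05·√4900 + 0.25·√44100 + 0.45·√14400 + 0.1·√96100 = 0.15·100 + 0.05·70 + 0.25·210 + 0.45·120 + 0.1·310 = 156
CE = (156)² = 24336

$24,336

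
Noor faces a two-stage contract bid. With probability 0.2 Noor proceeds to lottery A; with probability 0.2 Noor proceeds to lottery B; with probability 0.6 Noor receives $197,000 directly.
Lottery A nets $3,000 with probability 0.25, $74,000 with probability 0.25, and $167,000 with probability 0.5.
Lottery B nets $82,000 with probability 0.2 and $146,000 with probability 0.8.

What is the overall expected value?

$165,390

EV(A) = 0.25 × 3000 + 0.25 × 74000 + 0.5 × 167000 = 750 + 18500 + 83500 = 102750
EV(B) = 0.2 × 82000 + 0.8 × 146000 = 16400 + 116800 = 133200
Branch C: 197000 (certain)
Overall = 0.2 × 102750 + 0.2 × 133200 + 0.6 × 197000 = 20550 + 26640 + 118200 = 165390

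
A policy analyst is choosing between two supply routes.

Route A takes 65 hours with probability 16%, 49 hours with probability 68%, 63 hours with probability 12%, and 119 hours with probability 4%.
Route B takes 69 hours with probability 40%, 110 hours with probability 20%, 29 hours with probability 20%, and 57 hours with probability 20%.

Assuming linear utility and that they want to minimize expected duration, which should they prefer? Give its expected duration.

Route A = 0.16 × 65 + 0.68 × 49 + 0.12 × 63 + 0.04 × 119 = 10.4 + 33.32 + 7.56 + 4.76 = 56.04
Route B = 0.4 × 69 + 0.2 × 110 + 0.2 × 29 + 0.2 × 57 = 27.6 + 22 + 5.8 + 11.4 = 66.8

Route A (56.04 hours)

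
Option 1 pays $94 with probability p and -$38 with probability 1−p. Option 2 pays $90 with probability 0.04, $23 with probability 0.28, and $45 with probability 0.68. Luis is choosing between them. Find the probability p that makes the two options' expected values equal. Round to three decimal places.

EV(Option 2) = 0.04 × 90 + 0.28 × 23 + 0.68 × 45 = 3.6 + 6.44 + 30.6 = 40.64
p·94 + (1−p)·(-38) = 40.64
132p − 38 = 40.64
p = (40.64 + 38) / 132

p = 0.596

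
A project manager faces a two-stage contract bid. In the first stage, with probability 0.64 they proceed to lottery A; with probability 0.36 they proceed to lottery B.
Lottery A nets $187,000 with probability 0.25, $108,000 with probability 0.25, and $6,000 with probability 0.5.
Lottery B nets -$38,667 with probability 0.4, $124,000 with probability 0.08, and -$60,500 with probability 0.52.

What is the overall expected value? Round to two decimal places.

EV(A) = 0.25 × 187000 + 0.25 × 108000 + 0.5 × 6000 = 46750 + 27000 + 3000 = 76750
EV(B) = 0.4 × (-38667) + 0.08 × 124000 + 0.52 × (-60500) = -15466.8 + 9920 − 31460 = -37006.8
Overall = 0.64 × 76750 + 0.36 × (-37006.8) = 49120 − 13322.448 = 35797.552

$35,797.55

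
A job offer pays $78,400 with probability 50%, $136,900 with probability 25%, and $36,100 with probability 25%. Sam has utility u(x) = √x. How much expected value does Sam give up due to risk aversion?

E[u] = 0.5·√78400 + 0.25·√136900 + 0.25·√36100 = 0.5·280 + 0.25·370 + 0.25·190 = 280
CE = (280)² = 78400
Risk premium = EV − CE = 82450 − 78400 = 4050

$4,050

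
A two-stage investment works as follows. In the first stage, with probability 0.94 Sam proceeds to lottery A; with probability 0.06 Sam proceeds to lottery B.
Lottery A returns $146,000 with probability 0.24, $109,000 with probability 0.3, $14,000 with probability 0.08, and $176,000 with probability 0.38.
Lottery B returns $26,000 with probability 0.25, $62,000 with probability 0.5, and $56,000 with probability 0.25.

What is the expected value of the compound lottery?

EV(A) = 0.24 × 146000 + 0.3 × 109000 + 0.08 × 14000 + 0.38 × 176000 = 35040 + 32700 + 1120 + 66880 = 135740
EV(B) = 0.25 × 26000 + 0.5 × 62000 + 0.25 × 56000 = 6500 + 31000 + 14000 = 51500
Overall = 0.94 × 135740 + 0.06 × 51500 = 127595.6 + 3090 = 130685.6

$130,685.60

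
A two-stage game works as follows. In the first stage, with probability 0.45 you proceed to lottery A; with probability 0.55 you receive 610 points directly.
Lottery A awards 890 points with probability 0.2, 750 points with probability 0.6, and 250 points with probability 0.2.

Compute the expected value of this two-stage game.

EV(A) = 0.2 × 890 + 0.6 × 750 + 0.2 × 250 = 178 + 450 + 50 = 678
Branch B: 610 (certain)
Overall = 0.45 × 678 + 0.55 × 610 = 305.1 + 335.5 = 640.6

640.6 points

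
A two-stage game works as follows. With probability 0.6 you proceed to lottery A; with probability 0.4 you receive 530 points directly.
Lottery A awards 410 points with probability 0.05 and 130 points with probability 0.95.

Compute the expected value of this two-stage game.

EV(A) = 0.05 × 410 + 0.95 × 130 = 20.5 + 123.5 = 144
Branch B: 530 (certain)
Overall = 0.6 × 144 + 0.4 × 530 = 86.4 + 212 = 298.4

298.4 points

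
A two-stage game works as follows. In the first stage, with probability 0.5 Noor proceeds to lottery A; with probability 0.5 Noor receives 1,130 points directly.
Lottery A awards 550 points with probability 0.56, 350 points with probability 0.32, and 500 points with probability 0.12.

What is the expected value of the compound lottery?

805 points

EV(A) = 0.56 × 550 + 0.32 × 350 + 0.12 × 500 = 308 + 112 + 60 = 480
Branch B: 1130 (certain)
Overall = 0.5 × 480 + 0.5 × 1130 = 240 + 565 = 805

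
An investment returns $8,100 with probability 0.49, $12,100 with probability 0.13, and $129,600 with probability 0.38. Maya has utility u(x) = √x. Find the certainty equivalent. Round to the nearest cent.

$38,103.04

E[u] = 0.49·√8100 + 0.13·√12100 + 0.38·√129600 = 0.49·90 + 0.13·110 + 0.38·360 = 195.2
CE = (195.2)² = 38103.04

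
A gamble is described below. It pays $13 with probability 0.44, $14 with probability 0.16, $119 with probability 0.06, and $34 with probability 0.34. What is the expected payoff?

EV = 0.44 × 13 + 0.16 × 14 + 0.06 × 119 + 0.34 × 34 = 5.72 + 2.24 + 7.14 + 11.56 = 26.66

$26.66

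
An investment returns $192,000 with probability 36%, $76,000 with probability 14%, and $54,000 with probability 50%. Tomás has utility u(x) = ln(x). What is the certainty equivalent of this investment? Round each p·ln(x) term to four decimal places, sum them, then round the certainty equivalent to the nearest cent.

E[u] = 0.36·ln(192000) + 0.14·ln(76000) + 0.5·ln(54000) = 4.3795 + 1.5734 + 5.4484 = 11.4013
CE = e^11.4013 ≈ 89437.92

$89,437.92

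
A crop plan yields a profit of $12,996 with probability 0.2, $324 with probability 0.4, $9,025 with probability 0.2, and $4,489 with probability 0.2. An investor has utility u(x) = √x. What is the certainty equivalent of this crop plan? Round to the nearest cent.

E[u] = 0.2·√12996 + 0.4·√324 + 0.2·√9025 + 0.2·√4489 = 0.2·114 + 0.4·18 + 0.2·95 + 0.2·67 = 62.4
CE = (62.4)² = 3893.76

$3,893.76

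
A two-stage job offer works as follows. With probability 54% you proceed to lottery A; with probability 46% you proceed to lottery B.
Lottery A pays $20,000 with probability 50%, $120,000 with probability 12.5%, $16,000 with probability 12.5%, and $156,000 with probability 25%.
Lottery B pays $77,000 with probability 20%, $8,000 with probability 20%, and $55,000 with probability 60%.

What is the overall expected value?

EV(A) = 0.5 × 20000 + 0.125 × 120000 + 0.125 × 16000 + 0.25 × 156000 = 10000 + 15000 + 2000 + 39000 = 66000
EV(B) = 0.2 × 77000 + 0.2 × 8000 + 0.6 × 55000 = 15400 + 1600 + 33000 = 50000
Overall = 0.54 × 66000 + 0.46 × 50000 = 35640 + 23000 = 58640

$58,640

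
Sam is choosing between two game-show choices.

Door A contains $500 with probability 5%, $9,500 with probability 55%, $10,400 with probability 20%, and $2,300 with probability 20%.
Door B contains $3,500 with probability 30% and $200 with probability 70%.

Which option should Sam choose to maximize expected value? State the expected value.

Door A = 0.05 × 500 + 0.55 × 9500 + 0.2 × 10400 + 0.2 × 2300 = 25 + 5225 + 2080 + 460 = 7790
Door B = 0.3 × 3500 + 0.7 × 200 = 1050 + 140 = 1190

Door A ($7,790)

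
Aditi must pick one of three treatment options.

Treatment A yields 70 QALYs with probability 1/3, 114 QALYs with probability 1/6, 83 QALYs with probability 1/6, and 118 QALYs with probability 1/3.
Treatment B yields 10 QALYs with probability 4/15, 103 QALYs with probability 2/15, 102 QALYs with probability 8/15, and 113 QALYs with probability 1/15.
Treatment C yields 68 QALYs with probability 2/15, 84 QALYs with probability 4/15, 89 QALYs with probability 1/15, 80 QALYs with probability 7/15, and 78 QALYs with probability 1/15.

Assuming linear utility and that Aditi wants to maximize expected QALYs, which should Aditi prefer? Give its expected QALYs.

Treatment A (95.5 QALYs)

Treatment A = 1/3 × 70 + 1/6 × 114 + 1/6 × 83 + 1/3 × 118 = 23.3333 + 19 + 13.8333 + 39.3333 = 95.5
Treatment B = 4/15 × 10 + 2/15 × 103 + 8/15 × 102 + 1/15 × 113 = 2.6667 + 13.7333 + 54.4 + 7.5333 = 78.3333
Treatment C = 2/15 × 68 + 4/15 × 84 + 1/15 × 89 + 7/15 × 80 + 1/15 × 78 = 9.0667 + 22.4 + 5.9333 + 37.3333 + 5.2 = 79.9333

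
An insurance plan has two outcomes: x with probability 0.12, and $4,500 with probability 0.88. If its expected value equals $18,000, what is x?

x = $117,000

0.12·x + 0.88·4500 = 18000
0.12·x = 18000 − 3960 = 14040
x = 14040 / 0.12 = 117000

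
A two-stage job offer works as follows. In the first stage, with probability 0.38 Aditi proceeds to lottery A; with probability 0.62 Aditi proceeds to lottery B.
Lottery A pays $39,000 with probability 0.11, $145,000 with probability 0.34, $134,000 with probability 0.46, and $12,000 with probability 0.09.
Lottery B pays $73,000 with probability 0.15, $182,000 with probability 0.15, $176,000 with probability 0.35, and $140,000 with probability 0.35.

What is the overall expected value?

$136,484.80

EV(A) = 0.11 × 39000 + 0.34 × 145000 + 0.46 × 134000 + 0.09 × 12000 = 4290 + 49300 + 61640 + 1080 = 116310
EV(B) = 0.15 × 73000 + 0.15 × 182000 + 0.35 × 176000 + 0.35 × 140000 = 10950 + 27300 + 61600 + 49000 = 148850
Overall = 0.38 × 116310 + 0.62 × 148850 = 44197.8 + 92287 = 136484.8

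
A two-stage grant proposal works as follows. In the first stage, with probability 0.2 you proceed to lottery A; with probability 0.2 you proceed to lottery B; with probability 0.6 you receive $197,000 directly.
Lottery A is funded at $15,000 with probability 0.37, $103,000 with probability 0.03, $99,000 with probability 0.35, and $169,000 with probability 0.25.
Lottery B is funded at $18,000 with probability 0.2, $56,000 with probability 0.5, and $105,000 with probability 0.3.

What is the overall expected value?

EV(A) = 0.37 × 15000 + 0.03 × 103000 + 0.35 × 99000 + 0.25 × 169000 = 5550 + 3090 + 34650 + 42250 = 85540
EV(B) = 0.2 × 18000 + 0.5 × 56000 + 0.3 × 105000 = 3600 + 28000 + 31500 = 63100
Branch C: 197000 (certain)
Overall = 0.2 × 85540 + 0.2 × 63100 + 0.6 × 197000 = 17108 + 12620 + 118200 = 147928

$147,928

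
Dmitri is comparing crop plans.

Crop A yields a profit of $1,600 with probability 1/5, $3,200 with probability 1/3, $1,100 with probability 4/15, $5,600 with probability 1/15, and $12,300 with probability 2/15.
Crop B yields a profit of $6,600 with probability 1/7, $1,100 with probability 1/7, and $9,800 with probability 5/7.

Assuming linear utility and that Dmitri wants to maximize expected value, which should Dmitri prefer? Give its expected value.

Crop A = 1/5 × 1600 + 1/3 × 3200 + 4/15 × 1100 + 1/15 × 5600 + 2/15 × 12300 = 320 + 1066.6667 + 293.3333 + 373.3333 + 1640 = 3693.3333
Crop B = 1/7 × 6600 + 1/7 × 1100 + 5/7 × 9800 = 942.8571 + 157.1429 + 7000 = 8100

Crop B ($8,100)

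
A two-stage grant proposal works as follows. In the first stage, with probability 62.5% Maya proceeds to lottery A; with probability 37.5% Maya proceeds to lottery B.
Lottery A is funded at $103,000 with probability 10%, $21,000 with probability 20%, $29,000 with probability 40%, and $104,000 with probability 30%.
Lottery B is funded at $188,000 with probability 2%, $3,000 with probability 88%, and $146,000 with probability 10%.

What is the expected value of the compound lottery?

EV(A) = 0.1 × 103000 + 0.2 × 21000 + 0.4 × 29000 + 0.3 × 104000 = 10300 + 4200 + 11600 + 31200 = 57300
EV(B) = 0.02 × 188000 + 0.88 × 3000 + 0.1 × 146000 = 3760 + 2640 + 14600 = 21000
Overall = 0.625 × 57300 + 0.375 × 21000 = 35812.5 + 7875 = 43687.5

$43,687.50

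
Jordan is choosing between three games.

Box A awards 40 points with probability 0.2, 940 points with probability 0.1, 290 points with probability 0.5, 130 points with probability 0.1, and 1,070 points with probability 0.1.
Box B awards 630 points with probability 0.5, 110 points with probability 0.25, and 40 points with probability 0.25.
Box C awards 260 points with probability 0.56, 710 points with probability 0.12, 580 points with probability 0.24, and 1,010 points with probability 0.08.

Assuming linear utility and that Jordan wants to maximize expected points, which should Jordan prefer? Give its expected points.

Box C (450.8 points)

Box A = 0.2 × 40 + 0.1 × 940 + 0.5 × 290 + 0.1 × 130 + 0.1 × 1070 = 8 + 94 + 145 + 13 + 107 = 367
Box B = 0.5 × 630 + 0.25 × 110 + 0.25 × 40 = 315 + 27.5 + 10 = 352.5
Box C = 0.56 × 260 + 0.12 × 710 + 0.24 × 580 + 0.08 × 1010 = 145.6 + 85.2 + 139.2 + 80.8 = 450.8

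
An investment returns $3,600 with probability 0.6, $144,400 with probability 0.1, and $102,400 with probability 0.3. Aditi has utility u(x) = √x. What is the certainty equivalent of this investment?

$28,900

E[u] = 0.6·√3600 + 0.1·√144400 + 0.3·√102400 = 0.6·60 + 0.1·380 + 0.3·320 = 170
CE = (170)² = 28900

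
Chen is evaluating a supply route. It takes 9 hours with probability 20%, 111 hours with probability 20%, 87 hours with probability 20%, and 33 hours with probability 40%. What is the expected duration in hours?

54.6 hours

EV = 0.2 × 9 + 0.2 × 111 + 0.2 × 87 + 0.4 × 33 = 1.8 + 22.2 + 17.4 + 13.2 = 54.6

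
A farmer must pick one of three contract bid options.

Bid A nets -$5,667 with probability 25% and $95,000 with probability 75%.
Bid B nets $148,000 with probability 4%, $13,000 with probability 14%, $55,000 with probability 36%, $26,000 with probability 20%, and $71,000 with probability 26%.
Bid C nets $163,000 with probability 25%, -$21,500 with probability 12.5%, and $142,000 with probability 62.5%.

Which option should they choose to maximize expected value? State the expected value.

Bid C ($126,812.50)

Bid A = 0.25 × (-5667) + 0.75 × 95000 = -1416.75 + 71250 = 69833.25
Bid B = 0.04 × 148000 + 0.14 × 13000 + 0.36 × 55000 + 0.2 × 26000 + 0.26 × 71000 = 5920 + 1820 + 19800 + 5200 + 18460 = 51200
Bid C = 0.25 × 163000 + 0.125 × (-21500) + 0.625 × 142000 = 40750 − 2687.5 + 88750 = 126812.5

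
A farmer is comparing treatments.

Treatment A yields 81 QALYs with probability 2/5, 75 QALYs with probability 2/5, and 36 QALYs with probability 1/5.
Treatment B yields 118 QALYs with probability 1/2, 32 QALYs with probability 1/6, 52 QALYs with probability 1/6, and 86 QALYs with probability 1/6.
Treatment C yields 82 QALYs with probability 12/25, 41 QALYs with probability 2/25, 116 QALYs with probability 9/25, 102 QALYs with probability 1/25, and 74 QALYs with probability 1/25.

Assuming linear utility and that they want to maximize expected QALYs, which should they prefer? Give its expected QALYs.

Treatment C (91.44 QALYs)

Treatment A = 2/5 × 81 + 2/5 × 75 + 1/5 × 36 = 32.4 + 30 + 7.2 = 69.6
Treatment B = 1/2 × 118 + 1/6 × 32 + 1/6 × 52 + 1/6 × 86 = 59 + 5.3333 + 8.6667 + 14.3333 = 87.3333
Treatment C = 12/25 × 82 + 2/25 × 41 + 9/25 × 116 + 1/25 × 102 + 1/25 × 74 = 39.36 + 3.28 + 41.76 + 4.08 + 2.96 = 91.44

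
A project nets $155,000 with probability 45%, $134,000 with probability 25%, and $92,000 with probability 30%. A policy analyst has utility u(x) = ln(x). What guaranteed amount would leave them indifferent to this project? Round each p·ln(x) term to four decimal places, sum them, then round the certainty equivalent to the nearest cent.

E[u] = 0.45·ln(155000) + 0.25·ln(134000) + 0.3·ln(92000) = 5.3780 + 2.9514 + 3.4289 = 11.7583
CE = e^11.7583 ≈ 127809.99

$127,809.99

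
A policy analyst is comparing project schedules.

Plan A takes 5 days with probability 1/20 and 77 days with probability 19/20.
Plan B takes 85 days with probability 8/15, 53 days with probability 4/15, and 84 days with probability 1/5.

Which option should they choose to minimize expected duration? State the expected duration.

Plan A (73.4 days)

Plan A = 1/20 × 5 + 19/20 × 77 = 0.25 + 73.15 = 73.4
Plan B = 8/15 × 85 + 4/15 × 53 + 1/5 × 84 = 45.3333 + 14.1333 + 16.8 = 76.2667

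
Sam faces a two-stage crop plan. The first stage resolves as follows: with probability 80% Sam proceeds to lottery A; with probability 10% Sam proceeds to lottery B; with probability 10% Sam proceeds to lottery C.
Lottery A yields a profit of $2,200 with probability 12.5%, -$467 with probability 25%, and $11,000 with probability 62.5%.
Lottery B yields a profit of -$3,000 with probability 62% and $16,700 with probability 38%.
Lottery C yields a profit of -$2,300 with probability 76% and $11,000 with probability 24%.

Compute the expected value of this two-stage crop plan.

EV(A) = 0.125 × 2200 + 0.25 × (-467) + 0.625 × 11000 = 275 − 116.75 + 6875 = 7033.25
EV(B) = 0.62 × (-3000) + 0.38 × 16700 = -1860 + 6346 = 4486
EV(C) = 0.76 × (-2300) + 0.24 × 11000 = -1748 + 2640 = 892
Overall = 0.8 × 7033.25 + 0.1 × 4486 + 0.1 × 892 = 5626.6 + 448.6 + 89.2 = 6164.4

$6,164.40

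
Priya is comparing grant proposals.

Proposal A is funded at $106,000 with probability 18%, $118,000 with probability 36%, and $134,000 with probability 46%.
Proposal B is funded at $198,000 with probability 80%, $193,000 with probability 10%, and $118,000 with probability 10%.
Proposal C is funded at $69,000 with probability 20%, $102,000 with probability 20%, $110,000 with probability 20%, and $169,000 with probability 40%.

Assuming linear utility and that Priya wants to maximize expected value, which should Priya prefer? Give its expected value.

Proposal A = 0.18 × 106000 + 0.36 × 118000 + 0.46 × 134000 = 19080 + 42480 + 61640 = 123200
Proposal B = 0.8 × 198000 + 0.1 × 193000 + 0.1 × 118000 = 158400 + 19300 + 11800 = 189500
Proposal C = 0.2 × 69000 + 0.2 × 102000 + 0.2 × 110000 + 0.4 × 169000 = 13800 + 20400 + 22000 + 67600 = 123800

Proposal B ($189,500)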